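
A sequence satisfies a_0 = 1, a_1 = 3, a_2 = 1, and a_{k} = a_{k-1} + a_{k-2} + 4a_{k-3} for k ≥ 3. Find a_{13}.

The ordinary generating function has denominator 1 - z - z^2 - 4z^3.
Iterating the recurrence: a_0,…,a_{13} = 1, 3, 1, 8, 21, 33, 86, 203, 421, 968, 2201, 4853, 10926, 24583.

24583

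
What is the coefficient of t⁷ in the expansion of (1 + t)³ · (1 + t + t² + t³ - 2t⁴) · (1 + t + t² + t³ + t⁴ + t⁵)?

11

(1 + t)³ has coefficients 1,3,3,1 for degrees 0…3.
(1 + t + t² + t³ - 2t⁴) has coefficients 1,1,1,1,-2,0,0,0 for degrees 0…7.
Finally multiplying by (1 + t + t² + t³ + t⁴ + t⁵), the product of all factors after the first has coefficients 1,2,3,4,2,2,1,0 for degrees 0…7.
[t⁷] = 1·0 + 3·1 + 3·2 + 1·2 = 11.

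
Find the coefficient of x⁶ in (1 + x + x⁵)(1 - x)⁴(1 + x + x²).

-5

(1 + x + x⁵) has coefficients 1,1,0,0,0,1 for degrees 0…5.
(1 - x)⁴ has coefficients 1,-4,6,-4,1,0,0 for degrees 0…6.
Finally multiplying by (1 + x + x²), the product of all factors after the first has coefficients 1,-3,3,-2,3,-3,1 for degrees 0…6.
[x⁶] = 1·1 + 1·(-3) + 1·(-3) = -5.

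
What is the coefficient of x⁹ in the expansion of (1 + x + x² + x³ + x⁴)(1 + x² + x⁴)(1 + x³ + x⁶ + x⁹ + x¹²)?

(1 + x + x² + x³ + x⁴) has coefficients 1,1,1,1,1 for degrees 0…4.
(1 + x² + x⁴) has coefficients 1,0,1,0,1,0,0,0,0,0 for degrees 0…9.
Finally multiplying by (1 + x³ + x⁶ + x⁹ + x¹²), the product of all factors after the first has coefficients 1,0,1,1,1,1,1,1,1,1 for degrees 0…9.
[x⁹] = 1·1 + 1·1 + 1·1 + 1·1 + 1·1 = 5.

5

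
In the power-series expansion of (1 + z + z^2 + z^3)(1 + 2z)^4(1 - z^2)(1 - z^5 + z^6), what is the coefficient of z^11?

39

(1 + z + z^2 + z^3) has coefficients 1,1,1,1 for degrees 0…3.
(1 + 2z)^4 has coefficients 1,8,24,32,16,0,0,0,0,0,0,0 for degrees 0…11.
Multiplying by (1 - z^2) gives running coefficients 1,8,23,24,-8,-32,-16,0,0,0,0,0 for degrees 0…11.
Finally multiplying by (1 - z^5 + z^6), the product of all factors after the first has coefficients 1,8,23,24,-8,-33,-23,-15,-1,32,24,-16 for degrees 0…11.
[z^11] = 1·(-16) + 1·24 + 1·32 + 1·(-1) = 39.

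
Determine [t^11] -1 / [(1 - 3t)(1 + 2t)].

The denominator gives the recurrence a_n = a_(n−1) + 6a_(n−2) for n ≥ 2; the numerator fixes a_0 = -1, a_1 = -1.
Iterating: -1, -1, -7, -13, -55, -133, -463, -1261, -4039, -11605, -35839, -105469, so a_11 = -105469.

-105469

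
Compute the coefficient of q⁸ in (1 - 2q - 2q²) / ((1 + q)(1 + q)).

The denominator gives the recurrence a_n = −2a_(n−1) − a_(n−2) for n ≥ 3; the numerator fixes a_0 = 1, a_1 = -4, a_2 = 5.
Iterating: 1, -4, 5, -6, 7, -8, 9, -10, 11, so a_8 = 11.

11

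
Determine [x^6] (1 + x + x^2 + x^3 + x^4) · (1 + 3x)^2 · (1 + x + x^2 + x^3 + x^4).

(1 + x + x^2 + x^3 + x^4) has coefficients 1,1,1,1,1 for degrees 0…4.
(1 + 3x)^2 has coefficients 1,6,9,0,0,0,0 for degrees 0…6.
Finally multiplying by (1 + x + x^2 + x^3 + x^4), the product of all factors after the first has coefficients 1,7,16,16,16,15,9 for degrees 0…6.
[x^6] = 1·9 + 1·15 + 1·16 + 1·16 + 1·16 = 72.

72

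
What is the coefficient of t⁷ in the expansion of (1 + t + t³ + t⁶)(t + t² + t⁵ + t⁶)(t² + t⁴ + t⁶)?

(1 + t + t³ + t⁶) has coefficients 1,1,0,1,0,0,1 for degrees 0…6.
(t + t² + t⁵ + t⁶) has coefficients 0,1,1,0,0,1,1,0 for degrees 0…7.
Finally multiplying by (t² + t⁴ + t⁶), the product of all factors after the first has coefficients 0,0,0,1,1,1,1,2 for degrees 0…7.
[t⁷] = 1·2 + 1·1 + 1·1 + 1·0 = 4.

4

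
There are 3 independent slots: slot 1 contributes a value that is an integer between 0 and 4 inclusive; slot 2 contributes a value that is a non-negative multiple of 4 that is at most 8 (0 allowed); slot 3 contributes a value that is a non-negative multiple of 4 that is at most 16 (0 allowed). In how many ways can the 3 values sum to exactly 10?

The generating function for the choices is (1 + x + x^2 + x^3 + x^4)·(1 + x^4 + x^8)·(1 + x^4 + x^8 + x^12 + x^16); the count is [x^10].
(1 + x + x^2 + x^3 + x^4) has coefficients 1,1,1,1,1 for degrees 0…4.
(1 + x^4 + x^8) has coefficients 1,0,0,0,1,0,0,0,1,0,0 for degrees 0…10.
Finally multiplying by (1 + x^4 + x^8 + x^12 + x^16), the product of all factors after the first has coefficients 1,0,0,0,2,0,0,0,3,0,0 for degrees 0…10.
[x^10] = 1·0 + 1·0 + 1·3 + 1·0 + 1·0 = 3.

3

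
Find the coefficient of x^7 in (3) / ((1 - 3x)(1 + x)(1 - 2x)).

The denominator gives the recurrence a_n = 4a_(n−1) − a_(n−2) − 6a_(n−3) for n ≥ 3; the numerator fixes a_0 = 3, a_1 = 12, a_2 = 45.
Iterating: 3, 12, 45, 150, 483, 1512, 4665, 14250, so a_7 = 14250.

14250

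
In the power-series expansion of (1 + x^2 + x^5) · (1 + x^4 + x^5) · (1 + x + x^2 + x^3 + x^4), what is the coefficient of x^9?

(1 + x^2 + x^5) has coefficients 1,0,1,0,0,1 for degrees 0…5.
(1 + x^4 + x^5) has coefficients 1,0,0,0,1,1,0,0,0,0 for degrees 0…9.
Finally multiplying by (1 + x + x^2 + x^3 + x^4), the product of all factors after the first has coefficients 1,1,1,1,2,2,2,2,2,1 for degrees 0…9.
[x^9] = 1·1 + 1·2 + 1·2 = 5.

5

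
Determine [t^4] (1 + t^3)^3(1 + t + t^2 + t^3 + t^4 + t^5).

4

(1 + t^3)^3 has coefficients 1,0,0,3,0 for degrees 0…4.
(1 + t + t^2 + t^3 + t^4 + t^5) has coefficients 1,1,1,1,1 for degrees 0…4.
[t^4] = 1·1 + 3·1 = 4.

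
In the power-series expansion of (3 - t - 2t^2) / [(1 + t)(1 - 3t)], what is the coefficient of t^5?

445

The denominator gives the recurrence a_n = 2a_(n−1) + 3a_(n−2) for n ≥ 3; the numerator fixes a_0 = 3, a_1 = 5, a_2 = 17.
Iterating: 3, 5, 17, 49, 149, 445, so a_5 = 445.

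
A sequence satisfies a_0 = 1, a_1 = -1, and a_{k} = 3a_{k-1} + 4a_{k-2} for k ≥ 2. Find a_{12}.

1

The ordinary generating function has denominator 1 - 3x - 4x^2.
Iterating the recurrence: a_0,…,a_{12} = 1, -1, 1, -1, 1, -1, 1, -1, 1, -1, 1, -1, 1.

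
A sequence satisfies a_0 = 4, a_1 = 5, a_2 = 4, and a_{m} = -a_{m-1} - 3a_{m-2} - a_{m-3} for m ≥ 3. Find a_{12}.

2202

The ordinary generating function has denominator 1 + x + 3x^2 + x^3.
Iterating the recurrence: a_0,…,a_{12} = 4, 5, 4, -23, 6, 59, -54, -129, 232, 209, -776, -83, 2202.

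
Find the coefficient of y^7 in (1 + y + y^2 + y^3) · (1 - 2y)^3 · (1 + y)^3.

(1 + y + y^2 + y^3) has coefficients 1,1,1,1 for degrees 0…3.
(1 - 2y)^3 has coefficients 1,-6,12,-8,0,0,0,0 for degrees 0…7.
Finally multiplying by (1 + y)^3, the product of all factors after the first has coefficients 1,-3,-3,11,6,-12,-8,0 for degrees 0…7.
[y^7] = 1·0 + 1·(-8) + 1·(-12) + 1·6 = -14.

-14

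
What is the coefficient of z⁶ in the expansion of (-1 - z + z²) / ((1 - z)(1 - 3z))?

-1336

The denominator gives the recurrence a_n = 4a_(n−1) − 3a_(n−2) for n ≥ 3; the numerator fixes a_0 = -1, a_1 = -5, a_2 = -16.
Iterating: -1, -5, -16, -49, -148, -445, -1336, so a_6 = -1336.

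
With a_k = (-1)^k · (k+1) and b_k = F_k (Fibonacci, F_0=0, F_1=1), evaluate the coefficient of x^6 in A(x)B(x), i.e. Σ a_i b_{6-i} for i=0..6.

-2

This is [x^6] in the product of the two ordinary generating functions.
Σ = 1·8 − 2·5 + 3·3 − 4·2 + 5·1 − 6·1 + 7·0 = -2.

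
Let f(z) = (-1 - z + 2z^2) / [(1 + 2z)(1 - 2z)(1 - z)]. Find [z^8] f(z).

Partial fractions give a closed form: a_n = (-1)·2^n.
At n = 8: a_8 = -256.

-256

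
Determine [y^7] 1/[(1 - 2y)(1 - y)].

255

The denominator gives the recurrence a_n = 3a_(n−1) − 2a_(n−2) for n ≥ 2; the numerator fixes a_0 = 1, a_1 = 3.
Iterating: 1, 3, 7, 15, 31, 63, 127, 255, so a_7 = 255.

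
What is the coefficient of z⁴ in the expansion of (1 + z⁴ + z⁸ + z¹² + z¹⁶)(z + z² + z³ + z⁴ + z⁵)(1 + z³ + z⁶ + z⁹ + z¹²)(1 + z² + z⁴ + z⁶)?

(1 + z⁴ + z⁸ + z¹² + z¹⁶) has coefficients 1,0,0,0,1 for degrees 0…4.
(z + z² + z³ + z⁴ + z⁵) has coefficients 0,1,1,1,1 for degrees 0…4.
Multiplying by (1 + z³ + z⁶ + z⁹ + z¹²) gives running coefficients 0,1,1,1,2 for degrees 0…4.
Finally multiplying by (1 + z² + z⁴ + z⁶), the product of all factors after the first has coefficients 0,1,1,2,3 for degrees 0…4.
[z⁴] = 1·3 + 1·0 = 3.

3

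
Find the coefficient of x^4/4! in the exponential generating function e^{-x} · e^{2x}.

The EGF product rule gives c_4 = Σ_{k_1+k_2=4} C(4; k_1,k_2) · ∏ g_i(k_i), where e^{-x} gives (-1)^k; e^{2x} gives (2)^k.
g_1(k) for k = 0…4: 1, -1, 1, -1, 1.
g_2(k) for k = 0…4: 1, 2, 4, 8, 16.
c_4 = Σ_k C(4,k)·g_1(k)·g_2(4−k) = 1·1·16 + 4·(-1)·8 + 6·1·4 + 4·(-1)·2 + 1·1·1 = 16 − 32 + 24 − 8 + 1 = 1.

1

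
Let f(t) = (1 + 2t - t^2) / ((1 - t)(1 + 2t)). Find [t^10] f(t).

The denominator gives the recurrence a_n = −a_(n−1) + 2a_(n−2) for n ≥ 3; the numerator fixes a_0 = 1, a_1 = 1, a_2 = 0.
Iterating: 1, 1, 0, 2, -2, 6, -10, 22, -42, 86, -170, so a_10 = -170.

-170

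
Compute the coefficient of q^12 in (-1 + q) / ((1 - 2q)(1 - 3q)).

-1058786

Partial fractions give a closed form: a_n = (1)·2^n + (-2)·3^n.
At n = 12: a_12 = -1058786.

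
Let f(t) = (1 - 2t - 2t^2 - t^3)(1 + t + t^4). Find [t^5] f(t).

-2

(1 - 2t - 2t^2 - t^3) has coefficients 1,-2,-2,-1 for degrees 0…3.
(1 + t + t^4) has coefficients 1,1,0,0,1,0 for degrees 0…5.
[t^5] = 1·0 − 2·1 − 2·0 − 1·0 = -2.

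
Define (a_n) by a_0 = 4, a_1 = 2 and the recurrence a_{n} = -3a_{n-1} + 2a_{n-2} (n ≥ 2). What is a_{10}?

19610

The ordinary generating function has denominator 1 + 3t - 2t^2.
Iterating the recurrence: a_0,…,a_{10} = 4, 2, 2, -2, 10, -34, 122, -434, 1546, -5506, 19610.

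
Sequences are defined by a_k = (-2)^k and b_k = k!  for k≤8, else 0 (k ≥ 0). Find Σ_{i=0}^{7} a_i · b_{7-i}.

3856

Write out a_i and b_{7-i} for i = 0,…,7 and sum the products.
Σ = 1·5040 − 2·720 + 4·120 − 8·24 + 16·6 − 32·2 + 64·1 − 128·1 = 3856.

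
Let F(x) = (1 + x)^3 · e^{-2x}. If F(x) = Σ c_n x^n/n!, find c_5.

The EGF product rule gives c_5 = Σ_{k_1+k_2=5} C(5; k_1,k_2) · ∏ g_i(k_i), where (1+x)^3 gives the falling factorial (3)_k; e^{-2x} gives (-2)^k.
g_1(k) for k = 0…5: 1, 3, 6, 6, 0, 0.
g_2(k) for k = 0…5: 1, -2, 4, -8, 16, -32.
c_5 = Σ_k C(5,k)·g_1(k)·g_2(5−k) = 1·1·(-32) + 5·3·16 + 10·6·(-8) + 10·6·4 = −32 + 240 − 480 + 240 = -32.

-32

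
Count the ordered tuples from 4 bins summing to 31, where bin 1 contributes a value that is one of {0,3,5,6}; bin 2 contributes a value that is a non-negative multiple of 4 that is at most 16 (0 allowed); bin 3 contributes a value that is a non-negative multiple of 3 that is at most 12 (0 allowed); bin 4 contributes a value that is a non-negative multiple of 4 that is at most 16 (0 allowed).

The generating function for the choices is (1 + z³ + z⁵ + z⁶)·(1 + z⁴ + z⁸ + z¹² + z¹⁶)·(1 + z³ + z⁶ + z⁹ + z¹²)·(1 + z⁴ + z⁸ + z¹² + z¹⁶); the count is [z³¹].
(1 + z³ + z⁵ + z⁶) has coefficients 1,0,0,1,0,1,1 for degrees 0…6.
(1 + z⁴ + z⁸ + z¹² + z¹⁶) has coefficients 1,0,0,0,1,0,0,0,1,0,0,0,1,0,0,0,1,0,0,0,0,0,0,0,0,0,0,0,0,0,0,0 for degrees 0…31.
Multiplying by (1 + z³ + z⁶ + z⁹ + z¹²) gives running coefficients 1,0,0,1,1,0,1,1,1,1,1,1,2,1,1,1,2,1,1,1,1,1,1,0,1,1,0,0,1,0,0,0 for degrees 0…31.
Finally multiplying by (1 + z⁴ + z⁸ + z¹² + z¹⁶), the product of all factors after the first has coefficients 1,0,0,1,2,0,1,2,3,1,2,3,5,2,3,4,7,3,4,5,7,4,5,4,7,5,4,3,7,4,3,2 for degrees 0…31.
[z³¹] = 1·2 + 1·7 + 1·4 + 1·5 = 18.

18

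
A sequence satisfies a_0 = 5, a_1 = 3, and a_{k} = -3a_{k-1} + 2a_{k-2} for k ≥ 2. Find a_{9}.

The ordinary generating function has denominator 1 + 3z - 2z^2.
Iterating the recurrence: a_0,…,a_{9} = 5, 3, 1, 3, -7, 27, -95, 339, -1207, 4299.

4299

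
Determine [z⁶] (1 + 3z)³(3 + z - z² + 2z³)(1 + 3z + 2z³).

337

(1 + 3z)³ has coefficients 1,9,27,27 for degrees 0…3.
(3 + z - z² + 2z³) has coefficients 3,1,-1,2,0,0,0 for degrees 0…6.
Finally multiplying by (1 + 3z + 2z³), the product of all factors after the first has coefficients 3,10,2,5,8,-2,4 for degrees 0…6.
[z⁶] = 1·4 + 9·(-2) + 27·8 + 27·5 = 337.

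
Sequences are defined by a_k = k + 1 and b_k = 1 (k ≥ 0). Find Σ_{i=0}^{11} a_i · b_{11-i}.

78

Write out a_i and b_{11-i} for i = 0,…,11 and sum the products.
Σ = 1·1 + 2·1 + 3·1 + 4·1 + 5·1 + 6·1 + 7·1 + 8·1 + 9·1 + 10·1 + 11·1 + 12·1 = 78.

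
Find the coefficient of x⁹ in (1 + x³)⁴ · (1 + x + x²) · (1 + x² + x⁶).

14

(1 + x³)⁴ has coefficients 1,0,0,4,0,0,6,0,0,4 for degrees 0…9.
(1 + x + x²) has coefficients 1,1,1,0,0,0,0,0,0,0 for degrees 0…9.
Finally multiplying by (1 + x² + x⁶), the product of all factors after the first has coefficients 1,1,2,1,1,0,1,1,1,0 for degrees 0…9.
[x⁹] = 1·0 + 4·1 + 6·1 + 4·1 = 14.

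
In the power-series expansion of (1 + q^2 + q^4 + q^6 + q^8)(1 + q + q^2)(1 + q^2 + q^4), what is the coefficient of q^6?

(1 + q^2 + q^4 + q^6 + q^8) has coefficients 1,0,1,0,1,0,1 for degrees 0…6.
(1 + q + q^2) has coefficients 1,1,1,0,0,0,0 for degrees 0…6.
Finally multiplying by (1 + q^2 + q^4), the product of all factors after the first has coefficients 1,1,2,1,2,1,1 for degrees 0…6.
[q^6] = 1·1 + 1·2 + 1·2 + 1·1 = 6.

6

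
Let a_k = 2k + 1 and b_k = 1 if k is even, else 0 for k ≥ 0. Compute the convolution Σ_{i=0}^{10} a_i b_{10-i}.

66

Write out a_i and b_{10-i} for i = 0,…,10 and sum the products.
Σ = 1·1 + 3·0 + 5·1 + 7·0 + 9·1 + 11·0 + 13·1 + 15·0 + 17·1 + 19·0 + 21·1 = 66.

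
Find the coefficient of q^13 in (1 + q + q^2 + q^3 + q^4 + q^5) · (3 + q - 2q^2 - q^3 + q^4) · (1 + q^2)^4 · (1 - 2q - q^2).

(1 + q + q^2 + q^3 + q^4 + q^5) has coefficients 1,1,1,1,1,1 for degrees 0…5.
(3 + q - 2q^2 - q^3 + q^4) has coefficients 3,1,-2,-1,1,0,0,0,0,0,0,0,0,0 for degrees 0…13.
Multiplying by (1 + q^2)^4 gives running coefficients 3,1,10,3,11,2,4,-2,1,-3,2,-1,1,0 for degrees 0…13.
Finally multiplying by (1 - 2q - q^2), the product of all factors after the first has coefficients 3,-5,5,-18,-5,-23,-11,-12,1,-3,7,-2,1,-1 for degrees 0…13.
[q^13] = 1·(-1) + 1·1 + 1·(-2) + 1·7 + 1·(-3) + 1·1 = 3.

3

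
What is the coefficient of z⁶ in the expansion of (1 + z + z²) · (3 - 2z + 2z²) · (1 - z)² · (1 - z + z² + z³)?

(1 + z + z²) has coefficients 1,1,1 for degrees 0…2.
(3 - 2z + 2z²) has coefficients 3,-2,2,0,0,0,0 for degrees 0…6.
Multiplying by (1 - z)² gives running coefficients 3,-8,9,-6,2,0,0 for degrees 0…6.
Finally multiplying by (1 - z + z² + z³), the product of all factors after the first has coefficients 3,-11,20,-20,9,1,-4 for degrees 0…6.
[z⁶] = 1·(-4) + 1·1 + 1·9 = 6.

6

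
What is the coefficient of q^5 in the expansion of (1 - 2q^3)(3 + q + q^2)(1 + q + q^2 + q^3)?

-9

(1 - 2q^3) has coefficients 1,0,0,-2 for degrees 0…3.
(3 + q + q^2) has coefficients 3,1,1,0,0,0 for degrees 0…5.
Finally multiplying by (1 + q + q^2 + q^3), the product of all factors after the first has coefficients 3,4,5,5,2,1 for degrees 0…5.
[q^5] = 1·1 − 2·5 = -9.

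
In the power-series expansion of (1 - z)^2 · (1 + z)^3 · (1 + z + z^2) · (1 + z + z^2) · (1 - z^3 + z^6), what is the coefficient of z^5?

(1 - z)^2 has coefficients 1,-2,1 for degrees 0…2.
(1 + z)^3 has coefficients 1,3,3,1,0,0 for degrees 0…5.
Multiplying by (1 + z + z^2) gives running coefficients 1,4,7,7,4,1 for degrees 0…5.
Multiplying by (1 + z + z^2) gives running coefficients 1,5,12,18,18,12 for degrees 0…5.
Finally multiplying by (1 - z^3 + z^6), the product of all factors after the first has coefficients 1,5,12,17,13,0 for degrees 0…5.
[z^5] = 1·0 − 2·13 + 1·17 = -9.

-9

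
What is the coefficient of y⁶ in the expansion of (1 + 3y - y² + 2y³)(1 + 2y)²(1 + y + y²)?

12

(1 + 3y - y² + 2y³) has coefficients 1,3,-1,2 for degrees 0…3.
(1 + 2y)² has coefficients 1,4,4,0,0,0,0 for degrees 0…6.
Finally multiplying by (1 + y + y²), the product of all factors after the first has coefficients 1,5,9,8,4,0,0 for degrees 0…6.
[y⁶] = 1·0 + 3·0 − 1·4 + 2·8 = 12.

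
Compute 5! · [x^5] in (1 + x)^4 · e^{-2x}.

48

The EGF product rule gives c_5 = Σ_{k_1+k_2=5} C(5; k_1,k_2) · ∏ g_i(k_i), where (1+x)^4 gives the falling factorial (4)_k; e^{-2x} gives (-2)^k.
g_1(k) for k = 0…5: 1, 4, 12, 24, 24, 0.
g_2(k) for k = 0…5: 1, -2, 4, -8, 16, -32.
c_5 = Σ_k C(5,k)·g_1(k)·g_2(5−k) = 1·1·(-32) + 5·4·16 + 10·12·(-8) + 10·24·4 + 5·24·(-2) = −32 + 320 − 960 + 960 − 240 = 48.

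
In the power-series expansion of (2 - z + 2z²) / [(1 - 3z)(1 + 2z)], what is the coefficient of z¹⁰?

68151

The denominator gives the recurrence a_n = a_(n−1) + 6a_(n−2) for n ≥ 3; the numerator fixes a_0 = 2, a_1 = 1, a_2 = 15.
Iterating: 2, 1, 15, 21, 111, 237, 903, 2325, 7743, 21693, 68151, so a_10 = 68151.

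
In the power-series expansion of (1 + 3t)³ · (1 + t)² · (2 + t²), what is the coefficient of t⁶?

81

(1 + 3t)³ has coefficients 1,9,27,27 for degrees 0…3.
(1 + t)² has coefficients 1,2,1,0,0,0,0 for degrees 0…6.
Finally multiplying by (2 + t²), the product of all factors after the first has coefficients 2,4,3,2,1,0,0 for degrees 0…6.
[t⁶] = 1·0 + 9·0 + 27·1 + 27·2 = 81.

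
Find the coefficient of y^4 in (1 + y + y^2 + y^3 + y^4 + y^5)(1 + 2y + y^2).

(1 + y + y^2 + y^3 + y^4 + y^5) has coefficients 1,1,1,1,1 for degrees 0…4.
(1 + 2y + y^2) has coefficients 1,2,1,0,0 for degrees 0…4.
[y^4] = 1·0 + 1·0 + 1·1 + 1·2 + 1·1 = 4.

4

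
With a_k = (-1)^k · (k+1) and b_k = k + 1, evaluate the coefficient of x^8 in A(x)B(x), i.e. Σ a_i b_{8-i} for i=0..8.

The convolution is the x^8 coefficient of A(x)B(x).
Σ = 1·9 − 2·8 + 3·7 − 4·6 + 5·5 − 6·4 + 7·3 − 8·2 + 9·1 = 5.

5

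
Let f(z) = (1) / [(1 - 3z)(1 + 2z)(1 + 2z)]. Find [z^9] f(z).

The denominator gives the recurrence a_n = −a_(n−1) + 8a_(n−2) + 12a_(n−3) for n ≥ 3; the numerator fixes a_0 = 1, a_1 = -1, a_2 = 9.
Iterating: 1, -1, 9, -5, 65, 3, 457, 347, 3345, 4915, so a_9 = 4915.

4915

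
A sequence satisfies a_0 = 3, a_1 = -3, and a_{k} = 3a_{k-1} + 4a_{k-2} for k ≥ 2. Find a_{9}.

The ordinary generating function has denominator 1 - 3x - 4x^2.
Iterating the recurrence: a_0,…,a_{9} = 3, -3, 3, -3, 3, -3, 3, -3, 3, -3.

-3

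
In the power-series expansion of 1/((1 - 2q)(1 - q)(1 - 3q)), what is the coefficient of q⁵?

Partial fractions give a closed form: a_n = (-4)·2^n + (1/2)·1^n + (9/2)·3^n.
At n = 5: a_5 = 966.

966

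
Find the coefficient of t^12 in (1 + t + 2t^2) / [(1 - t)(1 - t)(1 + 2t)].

1837

The denominator gives the recurrence a_n = 3a_(n−2) − 2a_(n−3) for n ≥ 3; the numerator fixes a_0 = 1, a_1 = 1, a_2 = 5.
Iterating: 1, 1, 5, 1, 13, -7, 37, -47, 125, -215, 469, -895, 1837, so a_12 = 1837.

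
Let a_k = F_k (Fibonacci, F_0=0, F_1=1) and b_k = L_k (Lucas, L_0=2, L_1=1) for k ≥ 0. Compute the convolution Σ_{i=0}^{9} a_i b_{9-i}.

This is [x^9] in the product of the two ordinary generating functions.
Σ = 0·76 + 1·47 + 1·29 + 2·18 + 3·11 + 5·7 + 8·4 + 13·3 + 21·1 + 34·2 = 340.

340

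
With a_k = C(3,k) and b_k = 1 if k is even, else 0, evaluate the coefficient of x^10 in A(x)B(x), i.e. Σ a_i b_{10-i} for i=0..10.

This is [x^10] in the product of the two ordinary generating functions.
Σ = 1·1 + 3·0 + 3·1 + 1·0 + 0·1 + 0·0 + 0·1 + 0·0 + 0·1 + 0·0 + 0·1 = 4.

4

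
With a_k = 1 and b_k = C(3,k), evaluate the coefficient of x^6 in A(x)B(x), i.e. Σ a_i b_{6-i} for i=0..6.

The convolution is the t^6 coefficient of A(t)B(t).
Σ = 1·0 + 1·0 + 1·0 + 1·1 + 1·3 + 1·3 + 1·1 = 8.

8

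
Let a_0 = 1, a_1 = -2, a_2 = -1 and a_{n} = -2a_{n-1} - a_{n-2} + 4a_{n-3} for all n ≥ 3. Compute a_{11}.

944

The ordinary generating function has denominator 1 + 2x + x^2 - 4x^3.
Iterating the recurrence: a_0,…,a_{11} = 1, -2, -1, 8, -23, 34, -13, -100, 349, -650, 551, 944.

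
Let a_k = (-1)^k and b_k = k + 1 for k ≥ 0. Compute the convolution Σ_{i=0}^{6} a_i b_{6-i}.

4

Write out a_i and b_{6-i} for i = 0,…,6 and sum the products.
Σ = 1·7 − 1·6 + 1·5 − 1·4 + 1·3 − 1·2 + 1·1 = 4.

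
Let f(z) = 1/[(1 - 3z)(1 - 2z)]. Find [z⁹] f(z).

58025

Partial fractions give a closed form: a_n = (3)·3^n + (-2)·2^n.
At n = 9: a_9 = 58025.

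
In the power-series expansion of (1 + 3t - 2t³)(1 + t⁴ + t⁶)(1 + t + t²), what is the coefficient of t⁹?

-1

(1 + 3t - 2t³) has coefficients 1,3,0,-2 for degrees 0…3.
(1 + t⁴ + t⁶) has coefficients 1,0,0,0,1,0,1,0,0,0 for degrees 0…9.
Finally multiplying by (1 + t + t²), the product of all factors after the first has coefficients 1,1,1,0,1,1,2,1,1,0 for degrees 0…9.
[t⁹] = 1·0 + 3·1 − 2·2 = -1.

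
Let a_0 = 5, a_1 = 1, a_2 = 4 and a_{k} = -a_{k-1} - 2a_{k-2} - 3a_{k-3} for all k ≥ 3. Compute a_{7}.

The ordinary generating function has denominator 1 + x + 2x^2 + 3x^3.
Iterating the recurrence: a_0,…,a_{7} = 5, 1, 4, -21, 10, 20, 23, -93.

-93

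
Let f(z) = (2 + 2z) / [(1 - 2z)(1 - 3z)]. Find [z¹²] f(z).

Partial fractions give a closed form: a_n = (-6)·2^n + (8)·3^n.
At n = 12: a_12 = 4226952.

4226952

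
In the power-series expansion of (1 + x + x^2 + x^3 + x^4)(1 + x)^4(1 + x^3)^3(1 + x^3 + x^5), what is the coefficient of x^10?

(1 + x + x^2 + x^3 + x^4) has coefficients 1,1,1,1,1 for degrees 0…4.
(1 + x)^4 has coefficients 1,4,6,4,1,0,0,0,0,0,0 for degrees 0…10.
Multiplying by (1 + x^3)^3 gives running coefficients 1,4,6,7,13,18,15,15,18,13,7 for degrees 0…10.
Finally multiplying by (1 + x^3 + x^5), the product of all factors after the first has coefficients 1,4,6,8,17,25,26,34,43,41,40 for degrees 0…10.
[x^10] = 1·40 + 1·41 + 1·43 + 1·34 + 1·26 = 184.

184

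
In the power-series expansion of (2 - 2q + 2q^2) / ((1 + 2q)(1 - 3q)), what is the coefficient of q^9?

The denominator gives the recurrence a_n = a_(n−1) + 6a_(n−2) for n ≥ 3; the numerator fixes a_0 = 2, a_1 = 0, a_2 = 14.
Iterating: 2, 0, 14, 14, 98, 182, 770, 1862, 6482, 17654, so a_9 = 17654.

17654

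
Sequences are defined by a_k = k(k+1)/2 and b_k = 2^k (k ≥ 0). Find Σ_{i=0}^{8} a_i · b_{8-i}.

Write out a_i and b_{8-i} for i = 0,…,8 and sum the products.
Σ = 0·256 + 1·128 + 3·64 + 6·32 + 10·16 + 15·8 + 21·4 + 28·2 + 36·1 = 968.

968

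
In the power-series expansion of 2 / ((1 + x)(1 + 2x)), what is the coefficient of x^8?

1022

The denominator gives the recurrence a_n = −3a_(n−1) − 2a_(n−2) for n ≥ 2; the numerator fixes a_0 = 2, a_1 = -6.
Iterating: 2, -6, 14, -30, 62, -126, 254, -510, 1022, so a_8 = 1022.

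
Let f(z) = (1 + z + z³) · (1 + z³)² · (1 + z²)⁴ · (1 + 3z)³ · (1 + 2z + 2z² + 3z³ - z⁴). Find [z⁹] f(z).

(1 + z + z³) has coefficients 1,1,0,1 for degrees 0…3.
(1 + z³)² has coefficients 1,0,0,2,0,0,1,0,0,0 for degrees 0…9.
Multiplying by (1 + z²)⁴ gives running coefficients 1,0,4,2,6,8,5,12,5,8 for degrees 0…9.
Multiplying by (1 + 3z)³ gives running coefficients 1,9,31,65,132,224,293,435,464,512 for degrees 0…9.
Finally multiplying by (1 + 2z + 2z² + 3z³ - z⁴), the product of all factors after the first has coefficients 1,11,51,148,350,702,1169,1800,2460,2965 for degrees 0…9.
[z⁹] = 1·2965 + 1·2460 + 1·1169 = 6594.

6594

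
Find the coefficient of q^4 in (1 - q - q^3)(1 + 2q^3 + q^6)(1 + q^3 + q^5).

-3

(1 - q - q^3) has coefficients 1,-1,0,-1 for degrees 0…3.
(1 + 2q^3 + q^6) has coefficients 1,0,0,2,0 for degrees 0…4.
Finally multiplying by (1 + q^3 + q^5), the product of all factors after the first has coefficients 1,0,0,3,0 for degrees 0…4.
[q^4] = 1·0 − 1·3 − 1·0 = -3.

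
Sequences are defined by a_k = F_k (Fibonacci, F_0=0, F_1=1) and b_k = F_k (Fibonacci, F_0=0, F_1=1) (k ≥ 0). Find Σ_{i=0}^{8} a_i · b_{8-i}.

The convolution is the t^8 coefficient of A(t)B(t).
Σ = 0·21 + 1·13 + 1·8 + 2·5 + 3·3 + 5·2 + 8·1 + 13·1 + 21·0 = 71.

71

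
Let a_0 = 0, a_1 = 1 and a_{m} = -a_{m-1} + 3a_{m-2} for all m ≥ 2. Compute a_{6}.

The ordinary generating function has denominator 1 + t - 3t^2.
Iterating the recurrence: a_0,…,a_{6} = 0, 1, -1, 4, -7, 19, -40.

-40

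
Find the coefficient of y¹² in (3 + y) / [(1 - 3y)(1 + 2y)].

1066978

The denominator gives the recurrence a_n = a_(n−1) + 6a_(n−2) for n ≥ 2; the numerator fixes a_0 = 3, a_1 = 4.
Iterating: 3, 4, 22, 46, 178, 454, 1522, 4246, 13378, 38854, 119122, 352246, 1066978, so a_12 = 1066978.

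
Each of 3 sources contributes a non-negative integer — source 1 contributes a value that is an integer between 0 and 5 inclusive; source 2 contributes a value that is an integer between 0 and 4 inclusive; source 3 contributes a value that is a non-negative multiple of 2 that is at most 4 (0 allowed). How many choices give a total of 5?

The generating function for the choices is (1 + q + q² + q³ + q⁴ + q⁵)·(1 + q + q² + q³ + q⁴)·(1 + q² + q⁴); the count is [q⁵].
(1 + q + q² + q³ + q⁴ + q⁵) has coefficients 1,1,1,1,1,1 for degrees 0…5.
(1 + q + q² + q³ + q⁴) has coefficients 1,1,1,1,1,0 for degrees 0…5.
Finally multiplying by (1 + q² + q⁴), the product of all factors after the first has coefficients 1,1,2,2,3,2 for degrees 0…5.
[q⁵] = 1·2 + 1·3 + 1·2 + 1·2 + 1·1 + 1·1 = 11.

11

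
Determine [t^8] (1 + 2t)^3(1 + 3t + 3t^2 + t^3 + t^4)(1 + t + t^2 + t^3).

(1 + 2t)^3 has coefficients 1,6,12,8 for degrees 0…3.
(1 + 3t + 3t^2 + t^3 + t^4) has coefficients 1,3,3,1,1,0,0,0,0 for degrees 0…8.
Finally multiplying by (1 + t + t^2 + t^3), the product of all factors after the first has coefficients 1,4,7,8,8,5,2,1,0 for degrees 0…8.
[t^8] = 1·0 + 6·1 + 12·2 + 8·5 = 70.

70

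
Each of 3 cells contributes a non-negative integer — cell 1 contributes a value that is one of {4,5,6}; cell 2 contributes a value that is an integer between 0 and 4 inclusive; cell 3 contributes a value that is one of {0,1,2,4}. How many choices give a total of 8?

The generating function for the choices is (q^4 + q^5 + q^6)·(1 + q + q^2 + q^3 + q^4)·(1 + q + q^2 + q^4); the count is [q^8].
(q^4 + q^5 + q^6) has coefficients 0,0,0,0,1,1,1 for degrees 0…6.
(1 + q + q^2 + q^3 + q^4) has coefficients 1,1,1,1,1,0,0,0,0 for degrees 0…8.
Finally multiplying by (1 + q + q^2 + q^4), the product of all factors after the first has coefficients 1,2,3,3,4,3,2,1,1 for degrees 0…8.
[q^8] = 1·4 + 1·3 + 1·3 = 10.

10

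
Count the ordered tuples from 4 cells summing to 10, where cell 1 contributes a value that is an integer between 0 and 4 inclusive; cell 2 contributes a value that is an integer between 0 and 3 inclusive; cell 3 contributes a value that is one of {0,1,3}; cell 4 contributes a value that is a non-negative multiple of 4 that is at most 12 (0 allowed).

15

The generating function for the choices is (1 + t + t² + t³ + t⁴)·(1 + t + t² + t³)·(1 + t + t³)·(1 + t⁴ + t⁸ + t¹²); the count is [t¹⁰].
(1 + t + t² + t³ + t⁴) has coefficients 1,1,1,1,1 for degrees 0…4.
(1 + t + t² + t³) has coefficients 1,1,1,1,0,0,0,0,0,0,0 for degrees 0…10.
Multiplying by (1 + t + t³) gives running coefficients 1,2,2,3,2,1,1,0,0,0,0 for degrees 0…10.
Finally multiplying by (1 + t⁴ + t⁸ + t¹²), the product of all factors after the first has coefficients 1,2,2,3,3,3,3,3,3,3,3 for degrees 0…10.
[t¹⁰] = 1·3 + 1·3 + 1·3 + 1·3 + 1·3 = 15.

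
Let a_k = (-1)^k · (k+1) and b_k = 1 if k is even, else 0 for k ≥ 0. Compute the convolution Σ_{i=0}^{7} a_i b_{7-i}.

-20

Write out a_i and b_{7-i} for i = 0,…,7 and sum the products.
Σ = 1·0 − 2·1 + 3·0 − 4·1 + 5·0 − 6·1 + 7·0 − 8·1 = -20.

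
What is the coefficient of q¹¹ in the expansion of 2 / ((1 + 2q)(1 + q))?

Partial fractions give a closed form: a_n = (4)·(-2)^n + (-2)·(-1)^n.
At n = 11: a_11 = -8190.

-8190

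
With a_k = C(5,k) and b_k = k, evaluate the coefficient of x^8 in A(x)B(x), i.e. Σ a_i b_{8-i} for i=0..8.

Write out a_i and b_{8-i} for i = 0,…,8 and sum the products.
Σ = 1·8 + 5·7 + 10·6 + 10·5 + 5·4 + 1·3 + 0·2 + 0·1 + 0·0 = 176.

176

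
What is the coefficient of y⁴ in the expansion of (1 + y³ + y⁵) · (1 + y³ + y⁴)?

1

(1 + y³ + y⁵) has coefficients 1,0,0,1,0 for degrees 0…4.
(1 + y³ + y⁴) has coefficients 1,0,0,1,1 for degrees 0…4.
[y⁴] = 1·1 + 1·0 = 1.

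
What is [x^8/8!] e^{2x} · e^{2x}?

The EGF product rule gives c_8 = Σ_{k_1+k_2=8} C(8; k_1,k_2) · ∏ g_i(k_i), where e^{2x} gives (2)^k; e^{2x} gives (2)^k.
g_1(k) for k = 0…8: 1, 2, 4, 8, 16, 32, 64, 128, 256.
g_2(k) for k = 0…8: 1, 2, 4, 8, 16, 32, 64, 128, 256.
c_8 = Σ_k C(8,k)·g_1(k)·g_2(8−k) = 1·1·256 + 8·2·128 + 28·4·64 + 56·8·32 + 70·16·16 + 56·32·8 + 28·64·4 + 8·128·2 + 1·256·1 = 256 + 2048 + 7168 + 14336 + 17920 + 14336 + 7168 + 2048 + 256 = 65536.

65536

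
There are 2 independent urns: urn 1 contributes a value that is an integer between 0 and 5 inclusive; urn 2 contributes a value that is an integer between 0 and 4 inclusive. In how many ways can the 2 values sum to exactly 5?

5

The generating function for the choices is (1 + y + y^2 + y^3 + y^4 + y^5)·(1 + y + y^2 + y^3 + y^4); the count is [y^5].
(1 + y + y^2 + y^3 + y^4 + y^5) has coefficients 1,1,1,1,1,1 for degrees 0…5.
(1 + y + y^2 + y^3 + y^4) has coefficients 1,1,1,1,1,0 for degrees 0…5.
[y^5] = 1·0 + 1·1 + 1·1 + 1·1 + 1·1 + 1·1 = 5.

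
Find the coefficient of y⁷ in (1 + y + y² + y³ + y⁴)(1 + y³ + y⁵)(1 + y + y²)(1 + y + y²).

(1 + y + y² + y³ + y⁴) has coefficients 1,1,1,1,1 for degrees 0…4.
(1 + y³ + y⁵) has coefficients 1,0,0,1,0,1,0,0 for degrees 0…7.
Multiplying by (1 + y + y²) gives running coefficients 1,1,1,1,1,2,1,1 for degrees 0…7.
Finally multiplying by (1 + y + y²), the product of all factors after the first has coefficients 1,2,3,3,3,4,4,4 for degrees 0…7.
[y⁷] = 1·4 + 1·4 + 1·4 + 1·3 + 1·3 = 18.

18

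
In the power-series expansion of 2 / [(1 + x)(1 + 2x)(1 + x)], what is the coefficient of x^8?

2026

The denominator gives the recurrence a_n = −4a_(n−1) − 5a_(n−2) − 2a_(n−3) for n ≥ 3; the numerator fixes a_0 = 2, a_1 = -8, a_2 = 22.
Iterating: 2, -8, 22, -52, 114, -240, 494, -1004, 2026, so a_8 = 2026.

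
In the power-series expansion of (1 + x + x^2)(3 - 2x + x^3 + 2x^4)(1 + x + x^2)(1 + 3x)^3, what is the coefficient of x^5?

194

(1 + x + x^2) has coefficients 1,1,1 for degrees 0…2.
(3 - 2x + x^3 + 2x^4) has coefficients 3,-2,0,1,2,0 for degrees 0…5.
Multiplying by (1 + x + x^2) gives running coefficients 3,1,1,-1,3,3 for degrees 0…5.
Finally multiplying by (1 + 3x)^3, the product of all factors after the first has coefficients 3,28,91,116,48,30 for degrees 0…5.
[x^5] = 1·30 + 1·48 + 1·116 = 194.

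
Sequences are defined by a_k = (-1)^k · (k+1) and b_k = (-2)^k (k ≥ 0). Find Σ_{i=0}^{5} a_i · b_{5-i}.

The convolution is the t^5 coefficient of A(t)B(t).
Σ = 1·(-32) − 2·16 + 3·(-8) − 4·4 + 5·(-2) − 6·1 = -120.

-120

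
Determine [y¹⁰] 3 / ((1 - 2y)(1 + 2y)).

Partial fractions give a closed form: a_n = (3/2)·2^n + (3/2)·(-2)^n.
At n = 10: a_10 = 3072.

3072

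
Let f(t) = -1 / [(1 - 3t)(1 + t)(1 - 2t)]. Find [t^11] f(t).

-395850

Partial fractions give a closed form: a_n = (-9/4)·3^n + (-1/12)·(-1)^n + (4/3)·2^n.
At n = 11: a_11 = -395850.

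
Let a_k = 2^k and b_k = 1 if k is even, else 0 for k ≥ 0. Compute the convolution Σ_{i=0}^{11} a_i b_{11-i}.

This is [x^11] in the product of the two ordinary generating functions.
Σ = 1·0 + 2·1 + 4·0 + 8·1 + 16·0 + 32·1 + 64·0 + 128·1 + 256·0 + 512·1 + 1024·0 + 2048·1 = 2730.

2730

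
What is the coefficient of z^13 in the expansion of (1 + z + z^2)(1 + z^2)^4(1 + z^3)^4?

(1 + z + z^2) has coefficients 1,1,1 for degrees 0…2.
(1 + z^2)^4 has coefficients 1,0,4,0,6,0,4,0,1,0,0,0,0,0 for degrees 0…13.
Finally multiplying by (1 + z^3)^4, the product of all factors after the first has coefficients 1,0,4,4,6,16,10,24,25,20,36,20,25,24 for degrees 0…13.
[z^13] = 1·24 + 1·25 + 1·20 = 69.

69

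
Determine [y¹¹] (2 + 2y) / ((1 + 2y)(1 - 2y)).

The denominator gives the recurrence a_n = 4a_(n−2) for n ≥ 2; the numerator fixes a_0 = 2, a_1 = 2.
Iterating: 2, 2, 8, 8, 32, 32, 128, 128, 512, 512, 2048, 2048, so a_11 = 2048.

2048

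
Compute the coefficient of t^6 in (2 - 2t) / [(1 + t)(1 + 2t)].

380

Partial fractions give a closed form: a_n = (-4)·(-1)^n + (6)·(-2)^n.
At n = 6: a_6 = 380.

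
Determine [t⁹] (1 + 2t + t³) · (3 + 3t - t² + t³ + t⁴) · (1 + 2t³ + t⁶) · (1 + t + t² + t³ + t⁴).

(1 + 2t + t³) has coefficients 1,2,0,1 for degrees 0…3.
(3 + 3t - t² + t³ + t⁴) has coefficients 3,3,-1,1,1,0,0,0,0,0 for degrees 0…9.
Multiplying by (1 + 2t³ + t⁶) gives running coefficients 3,3,-1,7,7,-2,5,5,-1,1 for degrees 0…9.
Finally multiplying by (1 + t + t² + t³ + t⁴), the product of all factors after the first has coefficients 3,6,5,12,19,14,16,22,14,8 for degrees 0…9.
[t⁹] = 1·8 + 2·14 + 1·16 = 52.

52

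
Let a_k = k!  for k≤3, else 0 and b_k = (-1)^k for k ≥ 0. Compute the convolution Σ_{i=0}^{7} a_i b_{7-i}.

This is [x^7] in the product of the two ordinary generating functions.
Σ = 1·(-1) + 1·1 + 2·(-1) + 6·1 + 0·(-1) + 0·1 + 0·(-1) + 0·1 = 4.

4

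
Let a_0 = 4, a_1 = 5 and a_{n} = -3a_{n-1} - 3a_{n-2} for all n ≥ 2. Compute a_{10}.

3159

The ordinary generating function has denominator 1 + 3q + 3q^2.
Iterating the recurrence: a_0,…,a_{10} = 4, 5, -27, 66, -117, 153, -108, -135, 729, -1782, 3159.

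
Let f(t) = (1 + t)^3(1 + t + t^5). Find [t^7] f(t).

3

(1 + t)^3 has coefficients 1,3,3,1 for degrees 0…3.
(1 + t + t^5) has coefficients 1,1,0,0,0,1,0,0 for degrees 0…7.
[t^7] = 1·0 + 3·0 + 3·1 + 1·0 = 3.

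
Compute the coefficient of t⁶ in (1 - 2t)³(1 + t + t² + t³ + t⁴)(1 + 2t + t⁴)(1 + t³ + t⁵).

17

(1 - 2t)³ has coefficients 1,-6,12,-8 for degrees 0…3.
(1 + t + t² + t³ + t⁴) has coefficients 1,1,1,1,1,0,0 for degrees 0…6.
Multiplying by (1 + 2t + t⁴) gives running coefficients 1,3,3,3,4,3,1 for degrees 0…6.
Finally multiplying by (1 + t³ + t⁵), the product of all factors after the first has coefficients 1,3,3,4,7,7,7 for degrees 0…6.
[t⁶] = 1·7 − 6·7 + 12·7 − 8·4 = 17.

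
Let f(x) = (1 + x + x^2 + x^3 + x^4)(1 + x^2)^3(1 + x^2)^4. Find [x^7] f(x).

56

(1 + x + x^2 + x^3 + x^4) has coefficients 1,1,1,1,1 for degrees 0…4.
(1 + x^2)^3 has coefficients 1,0,3,0,3,0,1,0 for degrees 0…7.
Finally multiplying by (1 + x^2)^4, the product of all factors after the first has coefficients 1,0,7,0,21,0,35,0 for degrees 0…7.
[x^7] = 1·0 + 1·35 + 1·0 + 1·21 + 1·0 = 56.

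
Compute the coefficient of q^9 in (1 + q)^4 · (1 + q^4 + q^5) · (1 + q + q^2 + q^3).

(1 + q)^4 has coefficients 1,4,6,4,1 for degrees 0…4.
(1 + q^4 + q^5) has coefficients 1,0,0,0,1,1,0,0,0,0 for degrees 0…9.
Finally multiplying by (1 + q + q^2 + q^3), the product of all factors after the first has coefficients 1,1,1,1,1,2,2,2,1,0 for degrees 0…9.
[q^9] = 1·0 + 4·1 + 6·2 + 4·2 + 1·2 = 26.

26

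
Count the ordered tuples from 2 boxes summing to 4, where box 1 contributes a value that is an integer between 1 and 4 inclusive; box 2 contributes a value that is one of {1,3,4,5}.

2

The generating function for the choices is (x + x² + x³ + x⁴)·(x + x³ + x⁴ + x⁵); the count is [x⁴].
(x + x² + x³ + x⁴) has coefficients 0,1,1,1,1 for degrees 0…4.
(x + x³ + x⁴ + x⁵) has coefficients 0,1,0,1,1 for degrees 0…4.
[x⁴] = 1·1 + 1·0 + 1·1 + 1·0 = 2.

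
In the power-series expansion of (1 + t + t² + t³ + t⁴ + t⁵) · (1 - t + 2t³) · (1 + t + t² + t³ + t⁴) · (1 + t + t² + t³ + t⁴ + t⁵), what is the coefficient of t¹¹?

(1 + t + t² + t³ + t⁴ + t⁵) has coefficients 1,1,1,1,1,1 for degrees 0…5.
(1 - t + 2t³) has coefficients 1,-1,0,2,0,0,0,0,0,0,0,0 for degrees 0…11.
Multiplying by (1 + t + t² + t³ + t⁴) gives running coefficients 1,0,0,2,2,1,2,2,0,0,0,0 for degrees 0…11.
Finally multiplying by (1 + t + t² + t³ + t⁴ + t⁵), the product of all factors after the first has coefficients 1,1,1,3,5,6,7,9,9,7,5,4 for degrees 0…11.
[t¹¹] = 1·4 + 1·5 + 1·7 + 1·9 + 1·9 + 1·7 = 41.

41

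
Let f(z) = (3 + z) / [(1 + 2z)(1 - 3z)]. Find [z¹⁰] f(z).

The denominator gives the recurrence a_n = a_(n−1) + 6a_(n−2) for n ≥ 3; the numerator fixes a_0 = 3, a_1 = 4, a_2 = 22.
Iterating: 3, 4, 22, 46, 178, 454, 1522, 4246, 13378, 38854, 119122, so a_10 = 119122.

119122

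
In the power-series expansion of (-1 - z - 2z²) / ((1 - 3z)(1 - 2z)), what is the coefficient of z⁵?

The denominator gives the recurrence a_n = 5a_(n−1) − 6a_(n−2) for n ≥ 3; the numerator fixes a_0 = -1, a_1 = -6, a_2 = -26.
Iterating: -1, -6, -26, -94, -314, -1006, so a_5 = -1006.

-1006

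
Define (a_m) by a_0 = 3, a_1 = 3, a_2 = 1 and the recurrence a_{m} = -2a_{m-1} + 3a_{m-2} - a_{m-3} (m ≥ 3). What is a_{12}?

-70067

The ordinary generating function has denominator 1 + 2y - 3y^2 + y^3.
Iterating the recurrence: a_0,…,a_{12} = 3, 3, 1, 4, -8, 27, -82, 253, -779, 2399, -7388, 22752, -70067.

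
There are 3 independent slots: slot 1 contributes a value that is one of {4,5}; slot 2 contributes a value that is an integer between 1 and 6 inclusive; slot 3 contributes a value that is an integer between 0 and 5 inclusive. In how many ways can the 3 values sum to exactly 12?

The generating function for the choices is (t⁴ + t⁵)·(t + t² + t³ + t⁴ + t⁵ + t⁶)·(1 + t + t² + t³ + t⁴ + t⁵); the count is [t¹²].
(t⁴ + t⁵) has coefficients 0,0,0,0,1,1 for degrees 0…5.
(t + t² + t³ + t⁴ + t⁵ + t⁶) has coefficients 0,1,1,1,1,1,1,0,0,0,0,0,0 for degrees 0…12.
Finally multiplying by (1 + t + t² + t³ + t⁴ + t⁵), the product of all factors after the first has coefficients 0,1,2,3,4,5,6,5,4,3,2,1,0 for degrees 0…12.
[t¹²] = 1·4 + 1·5 = 9.

9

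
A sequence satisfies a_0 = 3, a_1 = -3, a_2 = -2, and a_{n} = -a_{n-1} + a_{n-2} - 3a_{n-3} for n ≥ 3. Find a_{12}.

The ordinary generating function has denominator 1 + q - q^2 + 3q^3.
Iterating the recurrence: a_0,…,a_{12} = 3, -3, -2, -10, 17, -21, 68, -140, 271, -615, 1306, -2734, 5885.

5885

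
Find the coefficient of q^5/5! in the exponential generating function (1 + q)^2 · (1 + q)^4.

720

The EGF product rule gives c_5 = Σ_{k_1+k_2=5} C(5; k_1,k_2) · ∏ g_i(k_i), where (1+q)^2 gives the falling factorial (2)_k; (1+q)^4 gives the falling factorial (4)_k.
g_1(k) for k = 0…5: 1, 2, 2, 0, 0, 0.
g_2(k) for k = 0…5: 1, 4, 12, 24, 24, 0.
c_5 = Σ_k C(5,k)·g_1(k)·g_2(5−k) = 5·2·24 + 10·2·24 = 240 + 480 = 720.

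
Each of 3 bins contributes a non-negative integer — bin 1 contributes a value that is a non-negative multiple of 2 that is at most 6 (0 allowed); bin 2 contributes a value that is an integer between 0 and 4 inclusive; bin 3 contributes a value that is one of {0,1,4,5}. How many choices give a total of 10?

The generating function for the choices is (1 + z^2 + z^4 + z^6)·(1 + z + z^2 + z^3 + z^4)·(1 + z + z^4 + z^5); the count is [z^10].
(1 + z^2 + z^4 + z^6) has coefficients 1,0,1,0,1,0,1 for degrees 0…6.
(1 + z + z^2 + z^3 + z^4) has coefficients 1,1,1,1,1,0,0,0,0,0,0 for degrees 0…10.
Finally multiplying by (1 + z + z^4 + z^5), the product of all factors after the first has coefficients 1,2,2,2,3,3,2,2,2,1,0 for degrees 0…10.
[z^10] = 1·0 + 1·2 + 1·2 + 1·3 = 7.

7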